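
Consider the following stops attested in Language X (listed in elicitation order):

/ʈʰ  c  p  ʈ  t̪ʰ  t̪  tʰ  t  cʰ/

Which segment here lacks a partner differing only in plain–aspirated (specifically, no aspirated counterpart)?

/p/

Dental: /t̪/ ~ /t̪ʰ/
Alveolar: /t/ ~ /tʰ/
Retroflex: /ʈ/ ~ /ʈʰ/
Palatal: /c/ ~ /cʰ/
Bilabial: only /p/ (plain); no aspirated partner.
So /p/ is the unpaired segment.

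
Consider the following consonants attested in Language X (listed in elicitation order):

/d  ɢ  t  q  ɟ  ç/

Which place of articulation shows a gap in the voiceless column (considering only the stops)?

palatal

Voiceless: /t/ (alveolar), /q/ (uvular).
Voiced: /d/ (alveolar), /ɟ/ (palatal), /ɢ/ (uvular).
Every place of articulation has a voiceless member except palatal, where /c/ would be expected.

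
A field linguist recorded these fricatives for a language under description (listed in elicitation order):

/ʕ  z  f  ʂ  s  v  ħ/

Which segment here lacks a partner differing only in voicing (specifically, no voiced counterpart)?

/ʂ/

Labiodental: /f/ ~ /v/
Alveolar: /s/ ~ /z/
Pharyngeal: /ħ/ ~ /ʕ/
Retroflex: only /ʂ/ (voiceless); no voiced partner.
So /ʂ/ is the unpaired segment.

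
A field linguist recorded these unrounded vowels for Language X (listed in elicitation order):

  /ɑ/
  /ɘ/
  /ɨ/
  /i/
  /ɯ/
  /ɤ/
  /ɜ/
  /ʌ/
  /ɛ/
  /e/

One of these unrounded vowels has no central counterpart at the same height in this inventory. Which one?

/ɑ/

High: /i/ ~ /ɨ/ ~ /ɯ/
High-mid: /e/ ~ /ɘ/ ~ /ɤ/
Low-mid: /ɛ/ ~ /ɜ/ ~ /ʌ/
Low: only /ɑ/ (back); no central partner.
So /ɑ/ is the unpaired segment.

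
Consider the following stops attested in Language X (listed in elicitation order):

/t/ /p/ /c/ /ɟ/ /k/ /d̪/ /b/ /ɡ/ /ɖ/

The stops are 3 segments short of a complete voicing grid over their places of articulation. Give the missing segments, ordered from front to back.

/t̪/, /d/, /ʈ/

Voiceless: /p/ (bilabial), /t/ (alveolar), /c/ (palatal), /k/ (velar).
Voiced: /b/ (bilabial), /d̪/ (dental), /ɖ/ (retroflex), /ɟ/ (palatal), /ɡ/ (velar).
Gaps, from front to back: dental lacks voiceless (/t̪/); alveolar lacks voiced (/d/); retroflex lacks voiceless (/ʈ/).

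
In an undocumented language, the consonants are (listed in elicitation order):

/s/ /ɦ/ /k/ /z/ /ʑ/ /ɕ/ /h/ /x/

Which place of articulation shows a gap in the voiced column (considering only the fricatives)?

Voiceless: /s/ (alveolar), /ɕ/ (alveolo-palatal), /x/ (velar), /h/ (glottal).
Voiced: /z/ (alveolar), /ʑ/ (alveolo-palatal), /ɦ/ (glottal).
Every place of articulation has a voiced member except velar, where /ɣ/ would be expected.

velar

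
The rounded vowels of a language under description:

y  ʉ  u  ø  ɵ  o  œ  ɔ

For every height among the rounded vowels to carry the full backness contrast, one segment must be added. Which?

/ɞ/

height            front     central   back    
high              y         ʉ         u       
high-mid          ø         ɵ         o       
low-mid           œ         —         ɔ       
The low-mid row has no central member, so the gap is the low-mid central rounded vowel /ɞ/.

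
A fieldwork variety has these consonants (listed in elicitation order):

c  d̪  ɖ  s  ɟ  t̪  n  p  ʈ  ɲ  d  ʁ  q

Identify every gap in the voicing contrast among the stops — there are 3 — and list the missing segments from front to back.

/b/, /t/, /ɢ/

Voiceless: /p/ (bilabial), /t̪/ (dental), /ʈ/ (retroflex), /c/ (palatal), /q/ (uvular).
Voiced: /d̪/ (dental), /d/ (alveolar), /ɖ/ (retroflex), /ɟ/ (palatal).
Gaps, from front to back: bilabial lacks voiced (/b/); alveolar lacks voiceless (/t/); uvular lacks voiced (/ɢ/).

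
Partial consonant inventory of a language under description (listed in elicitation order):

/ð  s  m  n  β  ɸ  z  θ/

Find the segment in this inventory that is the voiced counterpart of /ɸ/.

/β/

/ɸ/ is a voiceless bilabial fricative.
The voiced counterpart is a voiced bilabial fricative — in this inventory, /β/.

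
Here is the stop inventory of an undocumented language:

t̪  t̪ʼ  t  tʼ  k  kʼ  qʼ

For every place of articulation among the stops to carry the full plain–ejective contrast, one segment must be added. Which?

/q/

place of articulation  plain     ejective
dental            t̪        t̪ʼ     
alveolar          t         tʼ      
velar             k         kʼ      
uvular            —         qʼ      
The uvular row has no plain member, so the gap is the plain uvular stop /q/.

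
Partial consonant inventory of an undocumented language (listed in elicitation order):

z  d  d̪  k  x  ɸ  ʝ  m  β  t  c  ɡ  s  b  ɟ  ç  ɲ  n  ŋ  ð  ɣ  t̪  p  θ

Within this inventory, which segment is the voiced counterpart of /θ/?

/θ/ is a voiceless dental fricative.
The voiced counterpart is a voiced dental fricative — in this inventory, /ð/.

/ð/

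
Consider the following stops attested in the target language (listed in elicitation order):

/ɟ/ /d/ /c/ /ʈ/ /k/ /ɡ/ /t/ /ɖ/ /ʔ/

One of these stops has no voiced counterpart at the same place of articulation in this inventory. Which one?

/ʔ/

Alveolar: /t/ ~ /d/
Retroflex: /ʈ/ ~ /ɖ/
Palatal: /c/ ~ /ɟ/
Velar: /k/ ~ /ɡ/
Glottal: only /ʔ/ (voiceless); no voiced partner.
So /ʔ/ is the unpaired segment.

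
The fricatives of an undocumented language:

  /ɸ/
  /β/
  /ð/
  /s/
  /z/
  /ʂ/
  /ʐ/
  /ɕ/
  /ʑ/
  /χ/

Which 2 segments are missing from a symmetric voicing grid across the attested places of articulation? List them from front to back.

place of articulation  voiceless  voiced  
bilabial          ɸ         β       
dental            —         ð       
alveolar          s         z       
retroflex         ʂ         ʐ       
alveolo-palatal   ɕ         ʑ       
uvular            χ         —       
Gaps, from front to back: dental lacks voiceless (/θ/); uvular lacks voiced (/ʁ/).

/θ/, /ʁ/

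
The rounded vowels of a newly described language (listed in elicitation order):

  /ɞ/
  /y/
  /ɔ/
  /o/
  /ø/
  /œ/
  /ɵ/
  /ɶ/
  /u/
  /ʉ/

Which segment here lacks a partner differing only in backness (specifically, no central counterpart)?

High: /y/ ~ /ʉ/ ~ /u/
High-mid: /ø/ ~ /ɵ/ ~ /o/
Low-mid: /œ/ ~ /ɞ/ ~ /ɔ/
Low: only /ɶ/ (front); no central partner.
So /ɶ/ is the unpaired segment.

/ɶ/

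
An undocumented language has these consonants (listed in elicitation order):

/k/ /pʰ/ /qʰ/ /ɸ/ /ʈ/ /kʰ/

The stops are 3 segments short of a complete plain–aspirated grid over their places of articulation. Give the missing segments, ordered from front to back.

Plain: /ʈ/ (retroflex), /k/ (velar).
Aspirated: /pʰ/ (bilabial), /kʰ/ (velar), /qʰ/ (uvular).
Gaps, from front to back: bilabial lacks plain (/p/); retroflex lacks aspirated (/ʈʰ/); uvular lacks plain (/q/).

/p/, /ʈʰ/, /q/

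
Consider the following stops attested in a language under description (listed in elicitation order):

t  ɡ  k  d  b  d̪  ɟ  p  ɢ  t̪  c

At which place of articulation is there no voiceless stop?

place of articulation  voiceless  voiced  
bilabial          p         b       
dental            t̪        d̪      
alveolar          t         d       
palatal           c         ɟ       
velar             k         ɡ       
uvular            —         ɢ       
Every place of articulation has a voiceless member except uvular, where /q/ would be expected.

uvular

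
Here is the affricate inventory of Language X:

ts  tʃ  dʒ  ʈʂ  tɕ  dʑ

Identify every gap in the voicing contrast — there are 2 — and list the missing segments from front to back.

/dz/, /ɖʐ/

place of articulation  voiceless  voiced  
alveolar          ts        —       
postalveolar      tʃ        dʒ      
retroflex         ʈʂ        —       
alveolo-palatal   tɕ        dʑ      
Gaps, from front to back: alveolar lacks voiced (/dz/); retroflex lacks voiced (/ɖʐ/).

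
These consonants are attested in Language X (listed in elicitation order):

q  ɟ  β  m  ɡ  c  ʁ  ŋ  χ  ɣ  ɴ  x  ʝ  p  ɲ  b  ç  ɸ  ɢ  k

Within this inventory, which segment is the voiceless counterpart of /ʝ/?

/ç/

/ʝ/ is a voiced palatal fricative.
The voiceless counterpart is a voiceless palatal fricative — in this inventory, /ç/.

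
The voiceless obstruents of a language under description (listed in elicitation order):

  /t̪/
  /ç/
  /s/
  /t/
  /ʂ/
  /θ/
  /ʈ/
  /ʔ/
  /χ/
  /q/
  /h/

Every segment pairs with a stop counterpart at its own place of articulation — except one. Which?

/ç/

Dental: /t̪/ ~ /θ/
Alveolar: /t/ ~ /s/
Retroflex: /ʈ/ ~ /ʂ/
Uvular: /q/ ~ /χ/
Glottal: /ʔ/ ~ /h/
Palatal: only /ç/ (fricative); no stop partner.
So /ç/ is the unpaired segment.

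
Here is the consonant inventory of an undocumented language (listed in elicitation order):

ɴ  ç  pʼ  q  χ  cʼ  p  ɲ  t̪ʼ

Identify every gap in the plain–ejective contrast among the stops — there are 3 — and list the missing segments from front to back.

/t̪/, /c/, /qʼ/

Plain: /p/ (bilabial), /q/ (uvular).
Ejective: /pʼ/ (bilabial), /t̪ʼ/ (dental), /cʼ/ (palatal).
Gaps, from front to back: dental lacks plain (/t̪/); palatal lacks plain (/c/); uvular lacks ejective (/qʼ/).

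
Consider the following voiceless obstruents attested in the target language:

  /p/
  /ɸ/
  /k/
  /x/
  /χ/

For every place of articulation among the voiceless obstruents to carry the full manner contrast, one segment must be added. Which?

place of articulation  stop      fricative
bilabial          p         ɸ       
velar             k         x       
uvular            —         χ       
The uvular row has no stop member, so the gap is the uvular stop /q/.

/q/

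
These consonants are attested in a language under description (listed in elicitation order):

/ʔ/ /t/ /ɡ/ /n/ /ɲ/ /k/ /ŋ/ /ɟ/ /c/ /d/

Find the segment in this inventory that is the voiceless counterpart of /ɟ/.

/c/

/ɟ/ is a voiced palatal stop.
The voiceless counterpart is a voiceless palatal stop — in this inventory, /c/.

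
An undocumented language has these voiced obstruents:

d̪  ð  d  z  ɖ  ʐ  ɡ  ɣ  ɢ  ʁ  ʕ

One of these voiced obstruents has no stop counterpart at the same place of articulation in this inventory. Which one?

/ʕ/

Dental: /d̪/ ~ /ð/
Alveolar: /d/ ~ /z/
Retroflex: /ɖ/ ~ /ʐ/
Velar: /ɡ/ ~ /ɣ/
Uvular: /ɢ/ ~ /ʁ/
Pharyngeal: only /ʕ/ (fricative); no stop partner.
So /ʕ/ is the unpaired segment.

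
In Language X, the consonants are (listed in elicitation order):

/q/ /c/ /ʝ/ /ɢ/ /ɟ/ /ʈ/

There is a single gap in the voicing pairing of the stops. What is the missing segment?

/ɖ/

place of articulation  voiceless  voiced  
retroflex         ʈ         —       
palatal           c         ɟ       
uvular            q         ɢ       
The retroflex row has no voiced member, so the gap is the voiced retroflex stop /ɖ/.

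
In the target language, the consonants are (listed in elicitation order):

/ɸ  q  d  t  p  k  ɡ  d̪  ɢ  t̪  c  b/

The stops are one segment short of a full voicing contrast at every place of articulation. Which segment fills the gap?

/ɟ/

bilabial: voiceless /p/, voiced /b/.
dental: voiceless /t̪/, voiced /d̪/.
alveolar: voiceless /t/, voiced /d/.
palatal: voiceless /c/, voiced —.
velar: voiceless /k/, voiced /ɡ/.
uvular: voiceless /q/, voiced /ɢ/.
The palatal row has no voiced member, so the gap is the voiced palatal stop /ɟ/.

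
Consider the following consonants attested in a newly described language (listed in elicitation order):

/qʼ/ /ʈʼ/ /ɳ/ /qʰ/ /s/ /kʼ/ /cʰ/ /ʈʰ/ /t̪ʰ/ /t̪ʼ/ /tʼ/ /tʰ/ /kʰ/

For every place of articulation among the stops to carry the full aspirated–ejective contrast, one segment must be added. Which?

Aspirated: /t̪ʰ/ (dental), /tʰ/ (alveolar), /ʈʰ/ (retroflex), /cʰ/ (palatal), /kʰ/ (velar), /qʰ/ (uvular).
Ejective: /t̪ʼ/ (dental), /tʼ/ (alveolar), /ʈʼ/ (retroflex), /kʼ/ (velar), /qʼ/ (uvular).
The palatal row has no ejective member, so the gap is the ejective palatal stop /cʼ/.

/cʼ/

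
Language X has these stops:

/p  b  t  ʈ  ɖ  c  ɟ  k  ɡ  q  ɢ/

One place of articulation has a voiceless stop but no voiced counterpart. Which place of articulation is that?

alveolar

place of articulation  voiceless  voiced  
bilabial          p         b       
alveolar          t         —       
retroflex         ʈ         ɖ       
palatal           c         ɟ       
velar             k         ɡ       
uvular            q         ɢ       
Every place of articulation has a voiced member except alveolar, where /d/ would be expected.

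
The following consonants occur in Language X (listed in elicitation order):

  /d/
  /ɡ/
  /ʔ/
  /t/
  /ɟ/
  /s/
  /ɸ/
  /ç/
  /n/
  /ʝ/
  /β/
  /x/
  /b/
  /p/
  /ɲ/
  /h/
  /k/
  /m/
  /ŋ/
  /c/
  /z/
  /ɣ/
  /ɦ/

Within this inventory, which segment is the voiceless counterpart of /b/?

/p/

/b/ is a voiced bilabial stop.
The voiceless counterpart is a voiceless bilabial stop — in this inventory, /p/.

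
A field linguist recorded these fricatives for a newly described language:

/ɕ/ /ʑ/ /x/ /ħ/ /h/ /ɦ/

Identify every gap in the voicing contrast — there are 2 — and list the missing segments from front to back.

/ɣ/, /ʕ/

place of articulation  voiceless  voiced  
alveolo-palatal   ɕ         ʑ       
velar             x         —       
pharyngeal        ħ         —       
glottal           h         ɦ       
Gaps, from front to back: velar lacks voiced (/ɣ/); pharyngeal lacks voiced (/ʕ/).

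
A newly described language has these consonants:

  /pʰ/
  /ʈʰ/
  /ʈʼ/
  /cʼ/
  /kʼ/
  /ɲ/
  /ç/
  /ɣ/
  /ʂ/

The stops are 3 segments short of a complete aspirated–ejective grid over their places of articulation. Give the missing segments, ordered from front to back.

bilabial: aspirated /pʰ/, ejective —.
retroflex: aspirated /ʈʰ/, ejective /ʈʼ/.
palatal: aspirated —, ejective /cʼ/.
velar: aspirated —, ejective /kʼ/.
Gaps, from front to back: bilabial lacks ejective (/pʼ/); palatal lacks aspirated (/cʰ/); velar lacks aspirated (/kʰ/).

/pʼ/, /cʰ/, /kʰ/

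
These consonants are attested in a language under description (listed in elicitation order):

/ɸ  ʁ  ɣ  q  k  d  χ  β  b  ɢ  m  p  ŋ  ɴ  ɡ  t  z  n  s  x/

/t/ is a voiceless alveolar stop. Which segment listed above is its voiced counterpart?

The voiced counterpart is a voiced alveolar stop — in this inventory, /d/.

/d/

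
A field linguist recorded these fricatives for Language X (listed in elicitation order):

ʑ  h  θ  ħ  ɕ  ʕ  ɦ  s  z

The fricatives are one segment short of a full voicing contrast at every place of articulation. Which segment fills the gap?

place of articulation  voiceless  voiced  
dental            θ         —       
alveolar          s         z       
alveolo-palatal   ɕ         ʑ       
pharyngeal        ħ         ʕ       
glottal           h         ɦ       
The dental row has no voiced member, so the gap is the voiced dental fricative /ð/.

/ð/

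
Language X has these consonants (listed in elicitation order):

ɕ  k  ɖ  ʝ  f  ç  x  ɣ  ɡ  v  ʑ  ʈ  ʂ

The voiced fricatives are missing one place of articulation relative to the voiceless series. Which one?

Voiceless: /f/ (labiodental), /ʂ/ (retroflex), /ɕ/ (alveolo-palatal), /ç/ (palatal), /x/ (velar).
Voiced: /v/ (labiodental), /ʑ/ (alveolo-palatal), /ʝ/ (palatal), /ɣ/ (velar).
Every place of articulation has a voiced member except retroflex, where /ʐ/ would be expected.

retroflex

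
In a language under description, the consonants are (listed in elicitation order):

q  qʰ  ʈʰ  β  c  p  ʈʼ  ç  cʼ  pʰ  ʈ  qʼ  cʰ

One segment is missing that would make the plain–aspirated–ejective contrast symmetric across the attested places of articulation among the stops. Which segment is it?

bilabial: plain /p/, aspirated /pʰ/, ejective —.
retroflex: plain /ʈ/, aspirated /ʈʰ/, ejective /ʈʼ/.
palatal: plain /c/, aspirated /cʰ/, ejective /cʼ/.
uvular: plain /q/, aspirated /qʰ/, ejective /qʼ/.
The bilabial row has no ejective member, so the gap is the ejective bilabial stop /pʼ/.

/pʼ/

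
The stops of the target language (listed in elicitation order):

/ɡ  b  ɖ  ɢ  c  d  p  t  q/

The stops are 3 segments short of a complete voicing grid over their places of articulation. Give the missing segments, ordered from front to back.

/ʈ/, /ɟ/, /k/

Voiceless: /p/ (bilabial), /t/ (alveolar), /c/ (palatal), /q/ (uvular).
Voiced: /b/ (bilabial), /d/ (alveolar), /ɖ/ (retroflex), /ɡ/ (velar), /ɢ/ (uvular).
Gaps, from front to back: retroflex lacks voiceless (/ʈ/); palatal lacks voiced (/ɟ/); velar lacks voiceless (/k/).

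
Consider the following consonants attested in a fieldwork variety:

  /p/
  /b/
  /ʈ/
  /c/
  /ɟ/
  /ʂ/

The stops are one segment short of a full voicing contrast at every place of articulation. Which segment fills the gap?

/ɖ/

Voiceless: /p/ (bilabial), /ʈ/ (retroflex), /c/ (palatal).
Voiced: /b/ (bilabial), /ɟ/ (palatal).
The retroflex row has no voiced member, so the gap is the voiced retroflex stop /ɖ/.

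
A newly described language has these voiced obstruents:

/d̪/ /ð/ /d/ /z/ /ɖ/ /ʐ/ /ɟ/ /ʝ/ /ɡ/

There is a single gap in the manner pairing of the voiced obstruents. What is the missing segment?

/ɣ/

Stop: /d̪/ (dental), /d/ (alveolar), /ɖ/ (retroflex), /ɟ/ (palatal), /ɡ/ (velar).
Fricative: /ð/ (dental), /z/ (alveolar), /ʐ/ (retroflex), /ʝ/ (palatal).
The velar row has no fricative member, so the gap is the velar fricative /ɣ/.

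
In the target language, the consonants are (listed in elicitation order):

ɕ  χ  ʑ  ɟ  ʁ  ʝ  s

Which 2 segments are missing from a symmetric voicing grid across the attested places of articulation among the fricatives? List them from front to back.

Voiceless: /s/ (alveolar), /ɕ/ (alveolo-palatal), /χ/ (uvular).
Voiced: /ʑ/ (alveolo-palatal), /ʝ/ (palatal), /ʁ/ (uvular).
Gaps, from front to back: alveolar lacks voiced (/z/); palatal lacks voiceless (/ç/).

/z/, /ç/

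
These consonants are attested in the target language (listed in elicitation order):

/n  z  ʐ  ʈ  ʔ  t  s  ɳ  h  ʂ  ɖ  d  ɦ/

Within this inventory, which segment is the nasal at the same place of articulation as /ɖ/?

/ɳ/

/ɖ/ is a voiced retroflex stop.
The nasal at the same place is a retroflex nasal — in this inventory, /ɳ/.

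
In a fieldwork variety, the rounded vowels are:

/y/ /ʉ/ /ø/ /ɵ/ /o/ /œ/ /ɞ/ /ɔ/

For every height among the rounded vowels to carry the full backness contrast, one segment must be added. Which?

/u/

height            front     central   back    
high              y         ʉ         —       
high-mid          ø         ɵ         o       
low-mid           œ         ɞ         ɔ       
The high row has no back member, so the gap is the high back rounded vowel /u/.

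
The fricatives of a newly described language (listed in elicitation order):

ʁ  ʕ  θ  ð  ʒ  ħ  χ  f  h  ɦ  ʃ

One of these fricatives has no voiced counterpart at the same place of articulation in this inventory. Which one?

Dental: /θ/ ~ /ð/
Postalveolar: /ʃ/ ~ /ʒ/
Uvular: /χ/ ~ /ʁ/
Pharyngeal: /ħ/ ~ /ʕ/
Glottal: /h/ ~ /ɦ/
Labiodental: only /f/ (voiceless); no voiced partner.
So /f/ is the unpaired segment.

/f/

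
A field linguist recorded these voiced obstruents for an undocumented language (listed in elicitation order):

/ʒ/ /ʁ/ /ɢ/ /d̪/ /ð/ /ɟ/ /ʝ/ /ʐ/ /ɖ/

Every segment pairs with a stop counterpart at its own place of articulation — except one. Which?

Dental: /d̪/ ~ /ð/
Retroflex: /ɖ/ ~ /ʐ/
Palatal: /ɟ/ ~ /ʝ/
Uvular: /ɢ/ ~ /ʁ/
Postalveolar: only /ʒ/ (fricative); no stop partner.
So /ʒ/ is the unpaired segment.

/ʒ/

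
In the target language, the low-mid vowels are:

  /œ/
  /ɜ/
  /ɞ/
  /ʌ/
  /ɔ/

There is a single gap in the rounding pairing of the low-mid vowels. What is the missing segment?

backness          unrounded  rounded 
front             —         œ       
central           ɜ         ɞ       
back              ʌ         ɔ       
The front row has no unrounded member, so the gap is the front unrounded vowel /ɛ/.

/ɛ/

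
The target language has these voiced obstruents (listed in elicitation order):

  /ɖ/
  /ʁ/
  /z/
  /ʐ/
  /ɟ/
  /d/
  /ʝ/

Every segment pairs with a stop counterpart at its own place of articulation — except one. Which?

Alveolar: /d/ ~ /z/
Retroflex: /ɖ/ ~ /ʐ/
Palatal: /ɟ/ ~ /ʝ/
Uvular: only /ʁ/ (fricative); no stop partner.
So /ʁ/ is the unpaired segment.

/ʁ/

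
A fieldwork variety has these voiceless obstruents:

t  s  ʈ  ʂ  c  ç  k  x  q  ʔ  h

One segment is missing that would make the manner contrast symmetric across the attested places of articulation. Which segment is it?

/χ/

alveolar: stop /t/, fricative /s/.
retroflex: stop /ʈ/, fricative /ʂ/.
palatal: stop /c/, fricative /ç/.
velar: stop /k/, fricative /x/.
uvular: stop /q/, fricative —.
glottal: stop /ʔ/, fricative /h/.
The uvular row has no fricative member, so the gap is the uvular fricative /χ/.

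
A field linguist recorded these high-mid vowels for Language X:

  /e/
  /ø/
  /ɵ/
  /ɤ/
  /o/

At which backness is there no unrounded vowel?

central

backness          unrounded  rounded 
front             e         ø       
central           —         ɵ       
back              ɤ         o       
Every backness has an unrounded member except central, where /ɘ/ would be expected.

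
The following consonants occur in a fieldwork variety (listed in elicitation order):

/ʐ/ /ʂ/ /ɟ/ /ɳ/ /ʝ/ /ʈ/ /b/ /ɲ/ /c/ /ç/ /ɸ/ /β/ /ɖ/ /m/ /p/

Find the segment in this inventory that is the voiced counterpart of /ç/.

/ç/ is a voiceless palatal fricative.
The voiced counterpart is a voiced palatal fricative — in this inventory, /ʝ/.

/ʝ/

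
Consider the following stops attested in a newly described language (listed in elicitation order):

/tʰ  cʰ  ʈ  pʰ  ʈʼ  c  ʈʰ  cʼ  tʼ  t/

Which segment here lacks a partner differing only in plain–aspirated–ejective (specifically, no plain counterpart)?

/pʰ/

Alveolar: /t/ ~ /tʰ/ ~ /tʼ/
Retroflex: /ʈ/ ~ /ʈʰ/ ~ /ʈʼ/
Palatal: /c/ ~ /cʰ/ ~ /cʼ/
Bilabial: only /pʰ/ (aspirated); no plain partner.
So /pʰ/ is the unpaired segment.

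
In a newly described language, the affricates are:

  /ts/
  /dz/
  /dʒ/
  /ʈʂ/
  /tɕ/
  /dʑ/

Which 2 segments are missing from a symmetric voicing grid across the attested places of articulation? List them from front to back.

/tʃ/, /ɖʐ/

Voiceless: /ts/ (alveolar), /ʈʂ/ (retroflex), /tɕ/ (alveolo-palatal).
Voiced: /dz/ (alveolar), /dʒ/ (postalveolar), /dʑ/ (alveolo-palatal).
Gaps, from front to back: postalveolar lacks voiceless (/tʃ/); retroflex lacks voiced (/ɖʐ/).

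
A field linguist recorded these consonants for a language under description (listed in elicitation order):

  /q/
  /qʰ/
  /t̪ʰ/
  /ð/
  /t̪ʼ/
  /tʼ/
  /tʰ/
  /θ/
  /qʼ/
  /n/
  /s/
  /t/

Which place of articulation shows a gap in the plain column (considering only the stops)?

dental

Plain: /t/ (alveolar), /q/ (uvular).
Aspirated: /t̪ʰ/ (dental), /tʰ/ (alveolar), /qʰ/ (uvular).
Ejective: /t̪ʼ/ (dental), /tʼ/ (alveolar), /qʼ/ (uvular).
Every place of articulation has a plain member except dental, where /t̪/ would be expected.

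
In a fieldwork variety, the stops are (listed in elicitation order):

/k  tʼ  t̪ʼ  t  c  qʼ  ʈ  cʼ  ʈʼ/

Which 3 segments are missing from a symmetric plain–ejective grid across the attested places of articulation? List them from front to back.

/t̪/, /kʼ/, /q/

Plain: /t/ (alveolar), /ʈ/ (retroflex), /c/ (palatal), /k/ (velar).
Ejective: /t̪ʼ/ (dental), /tʼ/ (alveolar), /ʈʼ/ (retroflex), /cʼ/ (palatal), /qʼ/ (uvular).
Gaps, from front to back: dental lacks plain (/t̪/); velar lacks ejective (/kʼ/); uvular lacks plain (/q/).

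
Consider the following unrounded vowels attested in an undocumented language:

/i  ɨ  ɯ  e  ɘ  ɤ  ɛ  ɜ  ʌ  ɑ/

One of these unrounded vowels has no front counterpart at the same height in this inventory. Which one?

/ɑ/

High: /i/ ~ /ɨ/ ~ /ɯ/
High-mid: /e/ ~ /ɘ/ ~ /ɤ/
Low-mid: /ɛ/ ~ /ɜ/ ~ /ʌ/
Low: only /ɑ/ (back); no front partner.
So /ɑ/ is the unpaired segment.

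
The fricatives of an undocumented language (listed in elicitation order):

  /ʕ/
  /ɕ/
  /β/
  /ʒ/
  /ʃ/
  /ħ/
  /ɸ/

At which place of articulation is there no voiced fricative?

alveolo-palatal

Voiceless: /ɸ/ (bilabial), /ʃ/ (postalveolar), /ɕ/ (alveolo-palatal), /ħ/ (pharyngeal).
Voiced: /β/ (bilabial), /ʒ/ (postalveolar), /ʕ/ (pharyngeal).
Every place of articulation has a voiced member except alveolo-palatal, where /ʑ/ would be expected.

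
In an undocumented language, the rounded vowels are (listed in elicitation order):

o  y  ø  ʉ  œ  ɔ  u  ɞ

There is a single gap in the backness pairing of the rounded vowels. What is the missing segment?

high: front /y/, central /ʉ/, back /u/.
high-mid: front /ø/, central —, back /o/.
low-mid: front /œ/, central /ɞ/, back /ɔ/.
The high-mid row has no central member, so the gap is the high-mid central rounded vowel /ɵ/.

/ɵ/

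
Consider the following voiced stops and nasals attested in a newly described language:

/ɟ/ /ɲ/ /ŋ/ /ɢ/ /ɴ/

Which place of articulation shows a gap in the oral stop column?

velar

Oral stop: /ɟ/ (palatal), /ɢ/ (uvular).
Nasal: /ɲ/ (palatal), /ŋ/ (velar), /ɴ/ (uvular).
Every place of articulation has an oral stop member except velar, where /ɡ/ would be expected.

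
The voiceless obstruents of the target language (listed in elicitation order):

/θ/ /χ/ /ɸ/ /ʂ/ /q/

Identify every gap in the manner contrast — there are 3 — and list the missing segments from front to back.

Stop: /q/ (uvular).
Fricative: /ɸ/ (bilabial), /θ/ (dental), /ʂ/ (retroflex), /χ/ (uvular).
Gaps, from front to back: bilabial lacks stop (/p/); dental lacks stop (/t̪/); retroflex lacks stop (/ʈ/).

/p/, /t̪/, /ʈ/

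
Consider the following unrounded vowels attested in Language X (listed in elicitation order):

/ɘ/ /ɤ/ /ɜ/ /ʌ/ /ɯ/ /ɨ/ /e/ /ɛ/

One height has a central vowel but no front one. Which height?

high: front —, central /ɨ/, back /ɯ/.
high-mid: front /e/, central /ɘ/, back /ɤ/.
low-mid: front /ɛ/, central /ɜ/, back /ʌ/.
Every height has a front member except high, where /i/ would be expected.

high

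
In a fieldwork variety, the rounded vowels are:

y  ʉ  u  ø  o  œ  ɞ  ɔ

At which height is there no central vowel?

high-mid

height            front     central   back    
high              y         ʉ         u       
high-mid          ø         —         o       
low-mid           œ         ɞ         ɔ       
Every height has a central member except high-mid, where /ɵ/ would be expected.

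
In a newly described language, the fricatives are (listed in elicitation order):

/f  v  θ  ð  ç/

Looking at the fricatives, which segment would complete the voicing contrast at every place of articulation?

place of articulation  voiceless  voiced  
labiodental       f         v       
dental            θ         ð       
palatal           ç         —       
The palatal row has no voiced member, so the gap is the voiced palatal fricative /ʝ/.

/ʝ/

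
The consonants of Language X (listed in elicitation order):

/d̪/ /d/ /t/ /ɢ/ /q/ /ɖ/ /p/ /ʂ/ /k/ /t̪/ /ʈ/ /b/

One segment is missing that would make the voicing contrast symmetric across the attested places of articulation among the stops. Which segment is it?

Voiceless: /p/ (bilabial), /t̪/ (dental), /t/ (alveolar), /ʈ/ (retroflex), /k/ (velar), /q/ (uvular).
Voiced: /b/ (bilabial), /d̪/ (dental), /d/ (alveolar), /ɖ/ (retroflex), /ɢ/ (uvular).
The velar row has no voiced member, so the gap is the voiced velar stop /ɡ/.

/ɡ/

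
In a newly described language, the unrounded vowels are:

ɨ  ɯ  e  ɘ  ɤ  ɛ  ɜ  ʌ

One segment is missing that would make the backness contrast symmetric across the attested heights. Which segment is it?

/i/

high: front —, central /ɨ/, back /ɯ/.
high-mid: front /e/, central /ɘ/, back /ɤ/.
low-mid: front /ɛ/, central /ɜ/, back /ʌ/.
The high row has no front member, so the gap is the high front unrounded vowel /i/.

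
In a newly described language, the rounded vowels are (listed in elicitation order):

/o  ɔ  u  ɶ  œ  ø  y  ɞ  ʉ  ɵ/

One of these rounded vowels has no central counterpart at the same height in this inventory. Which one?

High: /y/ ~ /ʉ/ ~ /u/
High-mid: /ø/ ~ /ɵ/ ~ /o/
Low-mid: /œ/ ~ /ɞ/ ~ /ɔ/
Low: only /ɶ/ (front); no central partner.
So /ɶ/ is the unpaired segment.

/ɶ/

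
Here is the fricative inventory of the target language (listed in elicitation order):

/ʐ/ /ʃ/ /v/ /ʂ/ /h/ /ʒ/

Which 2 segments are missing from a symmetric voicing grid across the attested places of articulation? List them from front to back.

/f/, /ɦ/

Voiceless: /ʃ/ (postalveolar), /ʂ/ (retroflex), /h/ (glottal).
Voiced: /v/ (labiodental), /ʒ/ (postalveolar), /ʐ/ (retroflex).
Gaps, from front to back: labiodental lacks voiceless (/f/); glottal lacks voiced (/ɦ/).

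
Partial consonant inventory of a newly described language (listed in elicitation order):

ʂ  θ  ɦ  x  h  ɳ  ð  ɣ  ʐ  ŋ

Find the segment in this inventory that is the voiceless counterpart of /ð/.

/θ/

/ð/ is a voiced dental fricative.
The voiceless counterpart is a voiceless dental fricative — in this inventory, /θ/.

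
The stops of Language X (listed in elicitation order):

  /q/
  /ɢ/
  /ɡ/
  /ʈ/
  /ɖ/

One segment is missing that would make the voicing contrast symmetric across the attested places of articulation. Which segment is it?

retroflex: voiceless /ʈ/, voiced /ɖ/.
velar: voiceless —, voiced /ɡ/.
uvular: voiceless /q/, voiced /ɢ/.
The velar row has no voiceless member, so the gap is the voiceless velar stop /k/.

/k/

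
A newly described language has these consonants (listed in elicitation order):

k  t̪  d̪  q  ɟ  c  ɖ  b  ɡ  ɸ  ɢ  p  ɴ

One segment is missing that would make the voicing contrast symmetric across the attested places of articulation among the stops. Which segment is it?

/ʈ/

bilabial: voiceless /p/, voiced /b/.
dental: voiceless /t̪/, voiced /d̪/.
retroflex: voiceless —, voiced /ɖ/.
palatal: voiceless /c/, voiced /ɟ/.
velar: voiceless /k/, voiced /ɡ/.
uvular: voiceless /q/, voiced /ɢ/.
The retroflex row has no voiceless member, so the gap is the voiceless retroflex stop /ʈ/.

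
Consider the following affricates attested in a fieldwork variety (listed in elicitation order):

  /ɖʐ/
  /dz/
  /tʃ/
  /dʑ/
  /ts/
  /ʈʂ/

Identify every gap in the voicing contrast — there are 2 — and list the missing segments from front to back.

/dʒ/, /tɕ/

place of articulation  voiceless  voiced  
alveolar          ts        dz      
postalveolar      tʃ        —       
retroflex         ʈʂ        ɖʐ      
alveolo-palatal   —         dʑ      
Gaps, from front to back: postalveolar lacks voiced (/dʒ/); alveolo-palatal lacks voiceless (/tɕ/).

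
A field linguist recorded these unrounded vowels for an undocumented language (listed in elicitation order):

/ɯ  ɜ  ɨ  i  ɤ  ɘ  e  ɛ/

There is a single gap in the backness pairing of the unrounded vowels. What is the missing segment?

high: front /i/, central /ɨ/, back /ɯ/.
high-mid: front /e/, central /ɘ/, back /ɤ/.
low-mid: front /ɛ/, central /ɜ/, back —.
The low-mid row has no back member, so the gap is the low-mid back unrounded vowel /ʌ/.

/ʌ/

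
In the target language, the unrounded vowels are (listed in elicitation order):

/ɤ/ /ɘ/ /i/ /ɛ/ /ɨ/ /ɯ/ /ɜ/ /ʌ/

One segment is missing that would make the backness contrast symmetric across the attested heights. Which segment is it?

/e/

height            front     central   back    
high              i         ɨ         ɯ       
high-mid          —         ɘ         ɤ       
low-mid           ɛ         ɜ         ʌ       
The high-mid row has no front member, so the gap is the high-mid front unrounded vowel /e/.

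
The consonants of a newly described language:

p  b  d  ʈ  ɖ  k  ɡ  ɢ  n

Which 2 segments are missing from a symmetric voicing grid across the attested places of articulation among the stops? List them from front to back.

place of articulation  voiceless  voiced  
bilabial          p         b       
alveolar          —         d       
retroflex         ʈ         ɖ       
velar             k         ɡ       
uvular            —         ɢ       
Gaps, from front to back: alveolar lacks voiceless (/t/); uvular lacks voiceless (/q/).

/t/, /q/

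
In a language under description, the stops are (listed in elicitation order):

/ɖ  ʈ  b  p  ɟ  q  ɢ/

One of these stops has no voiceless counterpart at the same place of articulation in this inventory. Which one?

Bilabial: /p/ ~ /b/
Retroflex: /ʈ/ ~ /ɖ/
Uvular: /q/ ~ /ɢ/
Palatal: only /ɟ/ (voiced); no voiceless partner.
So /ɟ/ is the unpaired segment.

/ɟ/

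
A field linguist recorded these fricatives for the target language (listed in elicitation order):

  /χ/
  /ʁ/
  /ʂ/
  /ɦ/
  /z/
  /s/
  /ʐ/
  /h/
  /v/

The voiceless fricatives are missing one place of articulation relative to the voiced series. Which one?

Voiceless: /s/ (alveolar), /ʂ/ (retroflex), /χ/ (uvular), /h/ (glottal).
Voiced: /v/ (labiodental), /z/ (alveolar), /ʐ/ (retroflex), /ʁ/ (uvular), /ɦ/ (glottal).
Every place of articulation has a voiceless member except labiodental, where /f/ would be expected.

labiodental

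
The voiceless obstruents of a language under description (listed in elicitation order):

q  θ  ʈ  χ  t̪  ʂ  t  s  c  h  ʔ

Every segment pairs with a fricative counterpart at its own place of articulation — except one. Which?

/c/

Dental: /t̪/ ~ /θ/
Alveolar: /t/ ~ /s/
Retroflex: /ʈ/ ~ /ʂ/
Uvular: /q/ ~ /χ/
Glottal: /ʔ/ ~ /h/
Palatal: only /c/ (stop); no fricative partner.
So /c/ is the unpaired segment.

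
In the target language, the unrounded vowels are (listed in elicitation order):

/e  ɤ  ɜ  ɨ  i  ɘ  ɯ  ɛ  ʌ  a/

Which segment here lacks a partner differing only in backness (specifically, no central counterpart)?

High: /i/ ~ /ɨ/ ~ /ɯ/
High-mid: /e/ ~ /ɘ/ ~ /ɤ/
Low-mid: /ɛ/ ~ /ɜ/ ~ /ʌ/
Low: only /a/ (front); no central partner.
So /a/ is the unpaired segment.

/a/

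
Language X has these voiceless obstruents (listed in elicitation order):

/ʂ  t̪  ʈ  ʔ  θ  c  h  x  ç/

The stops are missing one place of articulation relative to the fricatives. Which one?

velar

Stop: /t̪/ (dental), /ʈ/ (retroflex), /c/ (palatal), /ʔ/ (glottal).
Fricative: /θ/ (dental), /ʂ/ (retroflex), /ç/ (palatal), /x/ (velar), /h/ (glottal).
Every place of articulation has a stop member except velar, where /k/ would be expected.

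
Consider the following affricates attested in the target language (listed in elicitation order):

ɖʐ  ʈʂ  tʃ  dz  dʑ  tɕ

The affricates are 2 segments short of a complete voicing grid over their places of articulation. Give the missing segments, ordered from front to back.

place of articulation  voiceless  voiced  
alveolar          —         dz      
postalveolar      tʃ        —       
retroflex         ʈʂ        ɖʐ      
alveolo-palatal   tɕ        dʑ      
Gaps, from front to back: alveolar lacks voiceless (/ts/); postalveolar lacks voiced (/dʒ/).

/ts/, /dʒ/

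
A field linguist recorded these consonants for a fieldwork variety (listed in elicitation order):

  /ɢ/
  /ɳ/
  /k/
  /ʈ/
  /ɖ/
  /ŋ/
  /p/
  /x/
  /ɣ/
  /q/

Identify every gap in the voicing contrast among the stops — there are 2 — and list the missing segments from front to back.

bilabial: voiceless /p/, voiced —.
retroflex: voiceless /ʈ/, voiced /ɖ/.
velar: voiceless /k/, voiced —.
uvular: voiceless /q/, voiced /ɢ/.
Gaps, from front to back: bilabial lacks voiced (/b/); velar lacks voiced (/ɡ/).

/b/, /ɡ/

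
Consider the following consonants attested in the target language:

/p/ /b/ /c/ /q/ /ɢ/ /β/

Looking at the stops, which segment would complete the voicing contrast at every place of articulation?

place of articulation  voiceless  voiced  
bilabial          p         b       
palatal           c         —       
uvular            q         ɢ       
The palatal row has no voiced member, so the gap is the voiced palatal stop /ɟ/.

/ɟ/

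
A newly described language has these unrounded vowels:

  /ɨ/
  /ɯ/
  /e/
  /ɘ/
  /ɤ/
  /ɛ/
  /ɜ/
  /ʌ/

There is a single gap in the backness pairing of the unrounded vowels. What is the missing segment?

high: front —, central /ɨ/, back /ɯ/.
high-mid: front /e/, central /ɘ/, back /ɤ/.
low-mid: front /ɛ/, central /ɜ/, back /ʌ/.
The high row has no front member, so the gap is the high front unrounded vowel /i/.

/i/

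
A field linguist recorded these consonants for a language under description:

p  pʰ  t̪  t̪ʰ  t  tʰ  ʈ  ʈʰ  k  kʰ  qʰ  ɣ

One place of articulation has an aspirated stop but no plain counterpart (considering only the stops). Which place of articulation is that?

place of articulation  plain     aspirated
bilabial          p         pʰ      
dental            t̪        t̪ʰ     
alveolar          t         tʰ      
retroflex         ʈ         ʈʰ      
velar             k         kʰ      
uvular            —         qʰ      
Every place of articulation has a plain member except uvular, where /q/ would be expected.

uvular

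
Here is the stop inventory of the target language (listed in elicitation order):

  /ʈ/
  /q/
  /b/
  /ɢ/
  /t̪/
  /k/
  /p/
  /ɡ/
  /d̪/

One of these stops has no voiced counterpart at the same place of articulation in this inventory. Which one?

Bilabial: /p/ ~ /b/
Dental: /t̪/ ~ /d̪/
Velar: /k/ ~ /ɡ/
Uvular: /q/ ~ /ɢ/
Retroflex: only /ʈ/ (voiceless); no voiced partner.
So /ʈ/ is the unpaired segment.

/ʈ/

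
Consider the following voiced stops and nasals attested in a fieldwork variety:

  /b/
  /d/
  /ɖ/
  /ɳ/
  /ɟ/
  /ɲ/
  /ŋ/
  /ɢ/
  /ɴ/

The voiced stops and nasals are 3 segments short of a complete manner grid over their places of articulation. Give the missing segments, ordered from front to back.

/m/, /n/, /ɡ/

Oral stop: /b/ (bilabial), /d/ (alveolar), /ɖ/ (retroflex), /ɟ/ (palatal), /ɢ/ (uvular).
Nasal: /ɳ/ (retroflex), /ɲ/ (palatal), /ŋ/ (velar), /ɴ/ (uvular).
Gaps, from front to back: bilabial lacks nasal (/m/); alveolar lacks nasal (/n/); velar lacks oral stop (/ɡ/).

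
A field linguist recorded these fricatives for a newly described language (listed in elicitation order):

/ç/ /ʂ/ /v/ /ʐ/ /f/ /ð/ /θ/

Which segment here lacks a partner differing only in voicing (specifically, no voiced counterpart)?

/ç/

Labiodental: /f/ ~ /v/
Dental: /θ/ ~ /ð/
Retroflex: /ʂ/ ~ /ʐ/
Palatal: only /ç/ (voiceless); no voiced partner.
So /ç/ is the unpaired segment.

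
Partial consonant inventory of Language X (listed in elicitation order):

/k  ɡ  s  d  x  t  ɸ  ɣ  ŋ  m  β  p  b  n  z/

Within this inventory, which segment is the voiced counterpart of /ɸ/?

/ɸ/ is a voiceless bilabial fricative.
The voiced counterpart is a voiced bilabial fricative — in this inventory, /β/.

/β/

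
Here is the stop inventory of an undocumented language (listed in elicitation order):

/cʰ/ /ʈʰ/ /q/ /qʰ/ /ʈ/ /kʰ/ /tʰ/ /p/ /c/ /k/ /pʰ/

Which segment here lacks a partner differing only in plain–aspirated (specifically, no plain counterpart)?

Bilabial: /p/ ~ /pʰ/
Retroflex: /ʈ/ ~ /ʈʰ/
Palatal: /c/ ~ /cʰ/
Velar: /k/ ~ /kʰ/
Uvular: /q/ ~ /qʰ/
Alveolar: only /tʰ/ (aspirated); no plain partner.
So /tʰ/ is the unpaired segment.

/tʰ/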